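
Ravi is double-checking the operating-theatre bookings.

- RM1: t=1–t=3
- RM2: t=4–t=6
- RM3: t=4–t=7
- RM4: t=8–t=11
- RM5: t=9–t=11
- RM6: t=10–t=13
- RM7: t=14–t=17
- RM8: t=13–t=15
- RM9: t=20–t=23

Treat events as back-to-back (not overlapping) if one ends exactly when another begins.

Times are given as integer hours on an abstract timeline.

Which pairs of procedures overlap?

Sorted by start: RM1, RM2, RM3, RM4, RM5, RM6, RM8, RM7, RM9.
RM2 starts after RM1 ends, so RM1 has no further overlaps.
RM3 starts before RM2 ends → RM2 and RM3 overlap.
RM4 starts after RM2 ends, so RM2 has no further overlaps.
RM4 starts after RM3 ends, so RM3 has no further overlaps.
RM5 starts before RM4 ends → RM4 and RM5 overlap.
RM6 starts before RM4 ends → RM4 and RM6 overlap.
RM8 starts after RM4 ends, so RM4 has no further overlaps.
RM6 starts before RM5 ends → RM5 and RM6 overlap.
RM8 starts after RM5 ends, so RM5 has no further overlaps.
RM8 starts exactly when RM6 ends (back-to-back, no overlap), so RM6 has no further overlaps.
RM7 starts before RM8 ends → RM8 and RM7 overlap.
RM9 starts after RM8 ends.
RM9 starts after RM7 ends.

RM2 & RM3, RM4 & RM5, RM4 & RM6, RM5 & RM6, RM7 & RM8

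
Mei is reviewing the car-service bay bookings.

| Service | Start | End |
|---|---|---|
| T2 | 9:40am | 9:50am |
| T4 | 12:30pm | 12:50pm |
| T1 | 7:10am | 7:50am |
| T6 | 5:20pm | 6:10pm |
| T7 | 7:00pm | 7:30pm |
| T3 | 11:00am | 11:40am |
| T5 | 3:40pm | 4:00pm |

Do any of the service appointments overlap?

No

Sorted by start: T1, T2, T3, T4, T5, T6, T7.
T2 starts after T1 ends — done with T1.
T3 starts after T2 ends — done with T2.
T4 starts after T3 ends — done with T3.
T5 starts after T4 ends — done with T4.
T6 starts after T5 ends — done with T5.
T7 starts after T6 ends.
Every pair is clear; the schedule has no overlaps.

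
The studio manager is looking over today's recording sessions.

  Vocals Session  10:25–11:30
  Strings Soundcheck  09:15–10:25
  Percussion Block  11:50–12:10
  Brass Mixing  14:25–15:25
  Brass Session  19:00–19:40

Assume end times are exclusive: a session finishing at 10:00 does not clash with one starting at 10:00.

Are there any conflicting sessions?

Two intervals overlap when each starts before the other ends.
Sorted by start: Strings Soundcheck, Vocals Session, Percussion Block, Brass Mixing, Brass Session.
Vocals Session starts exactly when Strings Soundcheck ends (back-to-back, no overlap), so Strings Soundcheck has no further overlaps.
Percussion Block starts after Vocals Session ends, so Vocals Session has no further overlaps.
Brass Mixing starts after Percussion Block ends, so Percussion Block has no further overlaps.
Brass Session starts after Brass Mixing ends.
Every pair is clear; the schedule has no overlaps.

No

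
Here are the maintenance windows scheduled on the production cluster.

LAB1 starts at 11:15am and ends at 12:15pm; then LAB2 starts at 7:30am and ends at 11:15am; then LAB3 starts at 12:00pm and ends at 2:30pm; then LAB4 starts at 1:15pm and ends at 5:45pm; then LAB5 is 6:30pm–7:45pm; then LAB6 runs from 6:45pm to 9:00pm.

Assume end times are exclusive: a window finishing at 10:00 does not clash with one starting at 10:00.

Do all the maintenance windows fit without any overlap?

Check each pair: they overlap iff neither finishes before the other starts.
Sorted by start: LAB2, LAB1, LAB3, LAB4, LAB5, LAB6.
LAB1 starts exactly when LAB2 ends (back-to-back, no overlap), so nothing later overlaps LAB2 either.
LAB3 starts before LAB1 ends → LAB1 and LAB3 overlap.
That's a conflict, so the schedule is not conflict-free.

No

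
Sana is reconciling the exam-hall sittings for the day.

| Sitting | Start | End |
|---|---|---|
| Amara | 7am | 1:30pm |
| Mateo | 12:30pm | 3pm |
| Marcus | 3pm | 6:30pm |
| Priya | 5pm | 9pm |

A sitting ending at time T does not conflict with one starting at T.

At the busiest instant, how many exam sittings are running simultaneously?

Sort all start/end points and keep a running count:
7am start Amara → 1
12:30pm start Mateo → 2
1:30pm end Amara → 1
3pm end Mateo → 0
3pm start Marcus → 1
5pm start Priya → 2
6:30pm end Marcus → 1
9pm end Priya → 0
Peak is 2, at 12:30pm (Amara, Mateo).

2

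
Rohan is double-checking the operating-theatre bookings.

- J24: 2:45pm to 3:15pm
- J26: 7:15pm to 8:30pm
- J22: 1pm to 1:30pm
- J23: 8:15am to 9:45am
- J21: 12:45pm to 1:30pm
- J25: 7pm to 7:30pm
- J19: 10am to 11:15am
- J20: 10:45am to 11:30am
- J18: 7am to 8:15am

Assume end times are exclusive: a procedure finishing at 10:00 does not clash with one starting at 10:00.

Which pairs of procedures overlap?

J19 & J20, J21 & J22, J25 & J26

Sorted by start: J18, J23, J19, J20, J21, J22, J24, J25, J26.
J23 starts exactly when J18 ends (back-to-back, no overlap); J18 is clear from here.
J19 starts after J23 ends; J23 is clear from here.
J20 starts before J19 ends → J19 and J20 overlap.
J21 starts after J19 ends; J19 is clear from here.
J21 starts after J20 ends; J20 is clear from here.
J22 starts before J21 ends → J21 and J22 overlap.
J24 starts after J21 ends; J21 is clear from here.
J24 starts after J22 ends; J22 is clear from here.
J25 starts after J24 ends; J24 is clear from here.
J26 starts before J25 ends → J25 and J26 overlap.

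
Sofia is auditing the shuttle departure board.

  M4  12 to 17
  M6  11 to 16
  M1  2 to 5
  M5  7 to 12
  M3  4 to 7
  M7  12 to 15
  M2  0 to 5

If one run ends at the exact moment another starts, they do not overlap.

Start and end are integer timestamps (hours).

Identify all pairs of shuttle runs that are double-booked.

Sorted by start: M2, M1, M3, M5, M6, M4, M7.
M1 starts before M2 ends → M2 and M1 overlap.
M3 starts before M2 ends → M2 and M3 overlap.
M5 starts after M2 ends, so nothing later overlaps M2 either.
M3 starts before M1 ends → M1 and M3 overlap.
M5 starts after M1 ends, so nothing later overlaps M1 either.
M5 starts exactly when M3 ends (back-to-back, no overlap), so nothing later overlaps M3 either.
M6 starts before M5 ends → M5 and M6 overlap.
M4 starts exactly when M5 ends (back-to-back, no overlap), so nothing later overlaps M5 either.
M4 starts before M6 ends → M6 and M4 overlap.
M7 starts before M6 ends → M6 and M7 overlap.
M7 starts before M4 ends → M4 and M7 overlap.

M1 & M2, M1 & M3, M2 & M3, M4 & M6, M4 & M7, M5 & M6, M6 & M7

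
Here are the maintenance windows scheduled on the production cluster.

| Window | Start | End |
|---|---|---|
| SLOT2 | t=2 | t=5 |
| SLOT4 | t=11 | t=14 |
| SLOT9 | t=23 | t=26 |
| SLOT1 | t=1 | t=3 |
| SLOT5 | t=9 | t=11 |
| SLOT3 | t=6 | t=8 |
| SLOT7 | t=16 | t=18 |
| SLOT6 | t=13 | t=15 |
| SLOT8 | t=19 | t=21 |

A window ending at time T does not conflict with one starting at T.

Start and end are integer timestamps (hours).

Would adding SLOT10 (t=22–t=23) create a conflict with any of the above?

SLOT1: ends t=3 at or before SLOT10 starts t=22 → clear.
SLOT2: ends t=5 at or before SLOT10 starts t=22 → clear.
SLOT3: ends t=8 at or before SLOT10 starts t=22 → clear.
SLOT5: ends t=11 at or before SLOT10 starts t=22 → clear.
SLOT4: ends t=14 at or before SLOT10 starts t=22 → clear.
SLOT6: ends t=15 at or before SLOT10 starts t=22 → clear.
SLOT7: ends t=18 at or before SLOT10 starts t=22 → clear.
SLOT8: ends t=21 at or before SLOT10 starts t=22 → clear.
SLOT9: starts t=23 at or after SLOT10 ends t=23 → clear.

No — it doesn't clash with anything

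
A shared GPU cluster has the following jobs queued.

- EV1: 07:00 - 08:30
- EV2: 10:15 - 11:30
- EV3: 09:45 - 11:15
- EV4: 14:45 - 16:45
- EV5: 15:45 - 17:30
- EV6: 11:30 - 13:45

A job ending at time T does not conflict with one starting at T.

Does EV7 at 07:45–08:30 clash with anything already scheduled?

EV1: starts 07:00 before EV7 ends 08:30, and ends 08:30 after EV7 starts 07:45 → overlap.
EV3: starts 09:45 at or after EV7 ends 08:30 → clear.
EV2: starts 10:15 at or after EV7 ends 08:30 → clear.
EV6: starts 11:30 at or after EV7 ends 08:30 → clear.
EV4: starts 14:45 at or after EV7 ends 08:30 → clear.
EV5: starts 15:45 at or after EV7 ends 08:30 → clear.
EV7 overlaps EV1.

Yes — it overlaps EV1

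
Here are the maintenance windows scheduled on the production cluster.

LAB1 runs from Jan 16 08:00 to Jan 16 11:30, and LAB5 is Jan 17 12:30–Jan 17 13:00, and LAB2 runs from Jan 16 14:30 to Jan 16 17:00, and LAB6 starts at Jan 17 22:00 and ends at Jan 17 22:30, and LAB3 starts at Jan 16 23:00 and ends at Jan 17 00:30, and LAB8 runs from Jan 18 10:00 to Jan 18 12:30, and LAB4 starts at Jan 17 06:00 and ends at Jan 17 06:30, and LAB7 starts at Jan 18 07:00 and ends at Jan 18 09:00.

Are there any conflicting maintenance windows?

No

Two intervals overlap when each starts before the other ends.
Sorted by start: LAB1, LAB2, LAB3, LAB4, LAB5, LAB6, LAB7, LAB8.
LAB2 starts after LAB1 ends; LAB1 is clear from here.
LAB3 starts after LAB2 ends; LAB2 is clear from here.
LAB4 starts after LAB3 ends; LAB3 is clear from here.
LAB5 starts after LAB4 ends; LAB4 is clear from here.
LAB6 starts after LAB5 ends; LAB5 is clear from here.
LAB7 starts after LAB6 ends; LAB6 is clear from here.
LAB8 starts after LAB7 ends.
Every pair is clear; the schedule has no overlaps.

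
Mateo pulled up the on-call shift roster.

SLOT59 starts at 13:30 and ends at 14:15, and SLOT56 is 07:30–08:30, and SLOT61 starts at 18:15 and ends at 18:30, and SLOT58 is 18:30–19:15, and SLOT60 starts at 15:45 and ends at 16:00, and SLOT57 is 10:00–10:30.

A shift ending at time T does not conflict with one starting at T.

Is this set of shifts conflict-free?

Yes

Sorted by start: SLOT56, SLOT57, SLOT59, SLOT60, SLOT61, SLOT58.
SLOT57 starts after SLOT56 ends, so nothing later overlaps SLOT56 either.
SLOT59 starts after SLOT57 ends, so nothing later overlaps SLOT57 either.
SLOT60 starts after SLOT59 ends, so nothing later overlaps SLOT59 either.
SLOT61 starts after SLOT60 ends, so nothing later overlaps SLOT60 either.
SLOT58 starts exactly when SLOT61 ends (back-to-back, no overlap).
Every pair is clear; the schedule has no overlaps.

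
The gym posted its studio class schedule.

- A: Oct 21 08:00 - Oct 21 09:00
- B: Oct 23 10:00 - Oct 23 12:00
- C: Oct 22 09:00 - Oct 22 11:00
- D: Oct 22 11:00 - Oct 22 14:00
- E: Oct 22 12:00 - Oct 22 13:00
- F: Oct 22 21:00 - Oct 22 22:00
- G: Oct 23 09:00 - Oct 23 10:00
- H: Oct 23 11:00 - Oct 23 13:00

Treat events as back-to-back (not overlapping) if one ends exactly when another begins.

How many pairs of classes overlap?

2

Sorted by start: A, C, D, E, F, G, B, H.
C starts after A ends; A is clear from here.
D starts exactly when C ends (back-to-back, no overlap); C is clear from here.
E starts before D ends → D and E overlap.
F starts after D ends; D is clear from here.
F starts after E ends; E is clear from here.
G starts after F ends; F is clear from here.
B starts exactly when G ends (back-to-back, no overlap); G is clear from here.
H starts before B ends → B and H overlap.
Overlapping pairs: B & H, D & E — 2 in total.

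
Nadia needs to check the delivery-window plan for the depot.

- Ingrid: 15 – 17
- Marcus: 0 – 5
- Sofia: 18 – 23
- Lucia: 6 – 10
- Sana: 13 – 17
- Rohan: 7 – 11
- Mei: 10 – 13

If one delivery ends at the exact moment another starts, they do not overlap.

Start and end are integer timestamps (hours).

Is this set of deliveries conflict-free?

Sorted by start: Marcus, Lucia, Rohan, Mei, Sana, Ingrid, Sofia.
Lucia starts after Marcus ends, so nothing later overlaps Marcus either.
Rohan starts before Lucia ends → Lucia and Rohan overlap.
That's a conflict, so the schedule is not conflict-free.

No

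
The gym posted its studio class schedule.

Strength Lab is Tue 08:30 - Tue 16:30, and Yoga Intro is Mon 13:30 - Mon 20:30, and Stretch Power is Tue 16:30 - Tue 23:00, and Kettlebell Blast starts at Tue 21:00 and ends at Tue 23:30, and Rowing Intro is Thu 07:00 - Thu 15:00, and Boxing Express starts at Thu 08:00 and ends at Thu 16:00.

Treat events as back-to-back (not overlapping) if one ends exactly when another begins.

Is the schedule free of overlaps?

Sorted by start: Yoga Intro, Strength Lab, Stretch Power, Kettlebell Blast, Rowing Intro, Boxing Express.
Strength Lab starts after Yoga Intro ends, so Yoga Intro has no further overlaps.
Stretch Power starts exactly when Strength Lab ends (back-to-back, no overlap), so Strength Lab has no further overlaps.
Kettlebell Blast starts before Stretch Power ends → Stretch Power and Kettlebell Blast overlap.
That's a conflict, so the schedule is not conflict-free.

No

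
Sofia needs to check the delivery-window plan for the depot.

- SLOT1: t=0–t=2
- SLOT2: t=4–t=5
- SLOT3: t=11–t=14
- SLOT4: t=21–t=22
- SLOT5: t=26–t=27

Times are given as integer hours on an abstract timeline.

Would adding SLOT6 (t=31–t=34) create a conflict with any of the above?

No — it doesn't clash with anything

SLOT1: ends t=2 at or before SLOT6 starts t=31 → clear.
SLOT2: ends t=5 at or before SLOT6 starts t=31 → clear.
SLOT3: ends t=14 at or before SLOT6 starts t=31 → clear.
SLOT4: ends t=22 at or before SLOT6 starts t=31 → clear.
SLOT5: ends t=27 at or before SLOT6 starts t=31 → clear.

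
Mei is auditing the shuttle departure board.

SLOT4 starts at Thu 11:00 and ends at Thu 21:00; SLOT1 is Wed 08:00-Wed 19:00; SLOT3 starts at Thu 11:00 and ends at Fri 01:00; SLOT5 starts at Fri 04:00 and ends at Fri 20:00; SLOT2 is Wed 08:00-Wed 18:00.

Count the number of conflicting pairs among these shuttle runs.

2

Sorted by start: SLOT1, SLOT2, SLOT3, SLOT4, SLOT5.
SLOT2 starts before SLOT1 ends → SLOT1 and SLOT2 overlap.
SLOT3 starts after SLOT1 ends, so SLOT1 has no further overlaps.
SLOT3 starts after SLOT2 ends, so SLOT2 has no further overlaps.
SLOT4 starts before SLOT3 ends → SLOT3 and SLOT4 overlap.
SLOT5 starts after SLOT3 ends.
SLOT5 starts after SLOT4 ends.
Overlapping pairs: SLOT1 & SLOT2, SLOT3 & SLOT4 — 2 in total.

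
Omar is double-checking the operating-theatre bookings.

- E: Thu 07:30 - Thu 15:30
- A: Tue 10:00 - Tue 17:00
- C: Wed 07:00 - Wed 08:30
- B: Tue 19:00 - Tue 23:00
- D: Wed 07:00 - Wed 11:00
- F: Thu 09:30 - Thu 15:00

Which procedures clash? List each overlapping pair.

C & D, E & F

Sorted by start: A, B, C, D, E, F.
B starts after A ends, so nothing later overlaps A either.
C starts after B ends, so nothing later overlaps B either.
D starts before C ends → C and D overlap.
E starts after C ends, so nothing later overlaps C either.
E starts after D ends, so nothing later overlaps D either.
F starts before E ends → E and F overlap.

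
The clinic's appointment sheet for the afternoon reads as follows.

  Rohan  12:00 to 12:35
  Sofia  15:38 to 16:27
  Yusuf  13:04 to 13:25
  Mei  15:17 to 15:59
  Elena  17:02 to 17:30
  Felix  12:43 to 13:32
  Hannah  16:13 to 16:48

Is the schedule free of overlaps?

No

Two intervals overlap when each starts before the other ends.
Sorted by start: Rohan, Felix, Yusuf, Mei, Sofia, Hannah, Elena.
Felix starts after Rohan ends; Rohan is clear from here.
Yusuf starts before Felix ends → Felix and Yusuf overlap.
That's a conflict, so the schedule is not conflict-free.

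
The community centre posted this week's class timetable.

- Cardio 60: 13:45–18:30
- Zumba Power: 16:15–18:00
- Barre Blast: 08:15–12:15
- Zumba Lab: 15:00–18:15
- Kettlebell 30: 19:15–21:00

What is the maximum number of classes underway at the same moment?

Sweep the timeline, counting +1 at each start and −1 at each end (ends before starts at a tie):
08:15 start Barre Blast → 1
12:15 end Barre Blast → 0
13:45 start Cardio 60 → 1
15:00 start Zumba Lab → 2
16:15 start Zumba Power → 3
18:00 end Zumba Power → 2
18:15 end Zumba Lab → 1
18:30 end Cardio 60 → 0
19:15 start Kettlebell 30 → 1
21:00 end Kettlebell 30 → 0
Peak is 3, at 16:15 (Cardio 60, Zumba Lab, Zumba Power).

3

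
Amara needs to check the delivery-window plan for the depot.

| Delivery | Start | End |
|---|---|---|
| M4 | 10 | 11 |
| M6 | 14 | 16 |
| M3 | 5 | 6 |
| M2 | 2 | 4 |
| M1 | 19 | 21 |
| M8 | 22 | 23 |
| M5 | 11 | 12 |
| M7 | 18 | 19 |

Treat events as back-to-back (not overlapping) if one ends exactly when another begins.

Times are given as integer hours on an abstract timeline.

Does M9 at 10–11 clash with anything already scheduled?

M2: ends 4 at or before M9 starts 10 → clear.
M3: ends 6 at or before M9 starts 10 → clear.
M4: starts 10 before M9 ends 11, and ends 11 after M9 starts 10 → overlap.
M5: starts 11 at or after M9 ends 11 → clear.
M6: starts 14 at or after M9 ends 11 → clear.
M7: starts 18 at or after M9 ends 11 → clear.
M1: starts 19 at or after M9 ends 11 → clear.
M8: starts 22 at or after M9 ends 11 → clear.
M9 overlaps M4.

Yes — it overlaps M4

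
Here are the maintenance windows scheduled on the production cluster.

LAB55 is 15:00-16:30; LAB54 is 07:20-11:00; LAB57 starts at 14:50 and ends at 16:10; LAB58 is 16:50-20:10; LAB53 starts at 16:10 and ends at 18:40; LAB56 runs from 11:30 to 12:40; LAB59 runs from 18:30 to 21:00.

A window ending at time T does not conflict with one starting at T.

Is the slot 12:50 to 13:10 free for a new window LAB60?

LAB54: ends 11:00 at or before LAB60 starts 12:50 → clear.
LAB56: ends 12:40 at or before LAB60 starts 12:50 → clear.
LAB57: starts 14:50 at or after LAB60 ends 13:10 → clear.
LAB55: starts 15:00 at or after LAB60 ends 13:10 → clear.
LAB53: starts 16:10 at or after LAB60 ends 13:10 → clear.
LAB58: starts 16:50 at or after LAB60 ends 13:10 → clear.
LAB59: starts 18:30 at or after LAB60 ends 13:10 → clear.

Yes — the slot is free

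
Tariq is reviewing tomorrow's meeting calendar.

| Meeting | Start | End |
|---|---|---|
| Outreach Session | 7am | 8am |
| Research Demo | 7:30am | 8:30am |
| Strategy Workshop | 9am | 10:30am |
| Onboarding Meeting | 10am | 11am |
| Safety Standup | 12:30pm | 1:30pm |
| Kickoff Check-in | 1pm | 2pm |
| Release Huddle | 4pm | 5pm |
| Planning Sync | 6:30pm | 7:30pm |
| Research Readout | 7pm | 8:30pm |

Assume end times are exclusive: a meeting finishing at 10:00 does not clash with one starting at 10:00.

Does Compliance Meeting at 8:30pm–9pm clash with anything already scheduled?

No — it doesn't clash with anything

Outreach Session: ends 8am at or before Compliance Meeting starts 8:30pm → clear.
Research Demo: ends 8:30am at or before Compliance Meeting starts 8:30pm → clear.
Strategy Workshop: ends 10:30am at or before Compliance Meeting starts 8:30pm → clear.
Onboarding Meeting: ends 11am at or before Compliance Meeting starts 8:30pm → clear.
Safety Standup: ends 1:30pm at or before Compliance Meeting starts 8:30pm → clear.
Kickoff Check-in: ends 2pm at or before Compliance Meeting starts 8:30pm → clear.
Release Huddle: ends 5pm at or before Compliance Meeting starts 8:30pm → clear.
Planning Sync: ends 7:30pm at or before Compliance Meeting starts 8:30pm → clear.
Research Readout: ends 8:30pm at or before Compliance Meeting starts 8:30pm → clear.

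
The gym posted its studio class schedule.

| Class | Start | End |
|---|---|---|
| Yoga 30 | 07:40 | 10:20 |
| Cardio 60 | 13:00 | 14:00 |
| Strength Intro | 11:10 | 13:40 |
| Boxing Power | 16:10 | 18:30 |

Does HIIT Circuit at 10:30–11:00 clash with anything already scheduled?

Yoga 30: ends 10:20 at or before HIIT Circuit starts 10:30 → clear.
Strength Intro: starts 11:10 at or after HIIT Circuit ends 11:00 → clear.
Cardio 60: starts 13:00 at or after HIIT Circuit ends 11:00 → clear.
Boxing Power: starts 16:10 at or after HIIT Circuit ends 11:00 → clear.

No — it doesn't clash with anything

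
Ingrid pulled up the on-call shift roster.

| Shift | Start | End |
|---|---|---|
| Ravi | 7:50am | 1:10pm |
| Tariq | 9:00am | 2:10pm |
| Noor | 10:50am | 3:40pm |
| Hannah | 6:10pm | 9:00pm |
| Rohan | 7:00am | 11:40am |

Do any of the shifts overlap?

Yes

Sorted by start: Rohan, Ravi, Tariq, Noor, Hannah.
Ravi starts before Rohan ends → Rohan and Ravi overlap.
That's a conflict, so the schedule is not conflict-free.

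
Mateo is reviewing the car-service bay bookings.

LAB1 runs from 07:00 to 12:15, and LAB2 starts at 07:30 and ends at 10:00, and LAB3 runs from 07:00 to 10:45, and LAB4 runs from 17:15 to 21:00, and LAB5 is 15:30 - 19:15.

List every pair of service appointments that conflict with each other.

Sorted by start: LAB1, LAB3, LAB2, LAB5, LAB4.
LAB3 starts before LAB1 ends → LAB1 and LAB3 overlap.
LAB2 starts before LAB1 ends → LAB1 and LAB2 overlap.
LAB5 starts after LAB1 ends; LAB1 is clear from here.
LAB2 starts before LAB3 ends → LAB3 and LAB2 overlap.
LAB5 starts after LAB3 ends; LAB3 is clear from here.
LAB5 starts after LAB2 ends; LAB2 is clear from here.
LAB4 starts before LAB5 ends → LAB5 and LAB4 overlap.

LAB1 & LAB2, LAB1 & LAB3, LAB2 & LAB3, LAB4 & LAB5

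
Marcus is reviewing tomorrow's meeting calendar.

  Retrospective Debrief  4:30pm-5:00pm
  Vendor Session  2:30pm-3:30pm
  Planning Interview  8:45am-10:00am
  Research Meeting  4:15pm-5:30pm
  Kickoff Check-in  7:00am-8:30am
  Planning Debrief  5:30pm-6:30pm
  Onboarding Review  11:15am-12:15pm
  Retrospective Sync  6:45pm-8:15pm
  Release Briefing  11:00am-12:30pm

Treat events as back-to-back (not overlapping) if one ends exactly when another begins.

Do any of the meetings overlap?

Yes

Check each pair: they overlap iff neither finishes before the other starts.
Sorted by start: Kickoff Check-in, Planning Interview, Release Briefing, Onboarding Review, Vendor Session, Research Meeting, Retrospective Debrief, Planning Debrief, Retrospective Sync.
Planning Interview starts after Kickoff Check-in ends — done with Kickoff Check-in.
Release Briefing starts after Planning Interview ends — done with Planning Interview.
Onboarding Review starts before Release Briefing ends → Release Briefing and Onboarding Review overlap.
That's a conflict, so the schedule is not conflict-free.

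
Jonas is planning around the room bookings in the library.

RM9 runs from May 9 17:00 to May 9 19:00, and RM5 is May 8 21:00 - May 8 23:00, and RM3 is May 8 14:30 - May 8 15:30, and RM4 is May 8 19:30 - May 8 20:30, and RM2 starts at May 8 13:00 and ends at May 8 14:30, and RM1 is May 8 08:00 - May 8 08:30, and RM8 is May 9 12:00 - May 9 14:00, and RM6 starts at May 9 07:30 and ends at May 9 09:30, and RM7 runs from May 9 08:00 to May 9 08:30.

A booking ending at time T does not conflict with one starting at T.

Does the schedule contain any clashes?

Yes

Two intervals overlap when each starts before the other ends.
Sorted by start: RM1, RM2, RM3, RM4, RM5, RM6, RM7, RM8, RM9.
RM2 starts after RM1 ends, so RM1 has no further overlaps.
RM3 starts exactly when RM2 ends (back-to-back, no overlap), so RM2 has no further overlaps.
RM4 starts after RM3 ends, so RM3 has no further overlaps.
RM5 starts after RM4 ends, so RM4 has no further overlaps.
RM6 starts after RM5 ends, so RM5 has no further overlaps.
RM7 starts before RM6 ends → RM6 and RM7 overlap.
That's a conflict, so the schedule is not conflict-free.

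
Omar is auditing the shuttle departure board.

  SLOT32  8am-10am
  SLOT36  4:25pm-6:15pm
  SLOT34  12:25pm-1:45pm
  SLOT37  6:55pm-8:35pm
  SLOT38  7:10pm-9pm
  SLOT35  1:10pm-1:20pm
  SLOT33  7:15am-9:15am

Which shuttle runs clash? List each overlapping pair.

SLOT32 & SLOT33, SLOT34 & SLOT35, SLOT37 & SLOT38

Two intervals overlap when each starts before the other ends.
Sorted by start: SLOT33, SLOT32, SLOT34, SLOT35, SLOT36, SLOT37, SLOT38.
SLOT32 starts before SLOT33 ends → SLOT33 and SLOT32 overlap.
SLOT34 starts after SLOT33 ends; SLOT33 is clear from here.
SLOT34 starts after SLOT32 ends; SLOT32 is clear from here.
SLOT35 starts before SLOT34 ends → SLOT34 and SLOT35 overlap.
SLOT36 starts after SLOT34 ends; SLOT34 is clear from here.
SLOT36 starts after SLOT35 ends; SLOT35 is clear from here.
SLOT37 starts after SLOT36 ends; SLOT36 is clear from here.
SLOT38 starts before SLOT37 ends → SLOT37 and SLOT38 overlap.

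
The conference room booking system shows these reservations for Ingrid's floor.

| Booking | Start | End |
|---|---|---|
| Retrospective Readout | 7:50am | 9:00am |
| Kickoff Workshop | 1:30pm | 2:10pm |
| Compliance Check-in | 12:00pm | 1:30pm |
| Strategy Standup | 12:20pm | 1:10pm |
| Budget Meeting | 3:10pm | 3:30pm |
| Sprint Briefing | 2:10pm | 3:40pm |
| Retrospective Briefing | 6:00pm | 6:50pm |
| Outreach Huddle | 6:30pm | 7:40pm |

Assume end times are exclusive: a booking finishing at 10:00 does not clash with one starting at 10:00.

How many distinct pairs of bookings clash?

3

Two intervals overlap when each starts before the other ends.
Sorted by start: Retrospective Readout, Compliance Check-in, Strategy Standup, Kickoff Workshop, Sprint Briefing, Budget Meeting, Retrospective Briefing, Outreach Huddle.
Compliance Check-in starts after Retrospective Readout ends; Retrospective Readout is clear from here.
Strategy Standup starts before Compliance Check-in ends → Compliance Check-in and Strategy Standup overlap.
Kickoff Workshop starts exactly when Compliance Check-in ends (back-to-back, no overlap); Compliance Check-in is clear from here.
Kickoff Workshop starts after Strategy Standup ends; Strategy Standup is clear from here.
Sprint Briefing starts exactly when Kickoff Workshop ends (back-to-back, no overlap); Kickoff Workshop is clear from here.
Budget Meeting starts before Sprint Briefing ends → Sprint Briefing and Budget Meeting overlap.
Retrospective Briefing starts after Sprint Briefing ends; Sprint Briefing is clear from here.
Retrospective Briefing starts after Budget Meeting ends; Budget Meeting is clear from here.
Outreach Huddle starts before Retrospective Briefing ends → Retrospective Briefing and Outreach Huddle overlap.
Overlapping pairs: Budget Meeting & Sprint Briefing, Compliance Check-in & Strategy Standup, Outreach Huddle & Retrospective Briefing — 3 in total.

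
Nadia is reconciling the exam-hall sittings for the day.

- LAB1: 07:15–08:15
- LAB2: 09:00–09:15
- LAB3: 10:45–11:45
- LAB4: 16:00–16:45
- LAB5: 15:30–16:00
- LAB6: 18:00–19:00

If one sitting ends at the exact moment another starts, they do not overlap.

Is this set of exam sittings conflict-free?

Yes

Sorted by start: LAB1, LAB2, LAB3, LAB5, LAB4, LAB6.
LAB2 starts after LAB1 ends; LAB1 is clear from here.
LAB3 starts after LAB2 ends; LAB2 is clear from here.
LAB5 starts after LAB3 ends; LAB3 is clear from here.
LAB4 starts exactly when LAB5 ends (back-to-back, no overlap); LAB5 is clear from here.
LAB6 starts after LAB4 ends.
Every pair is clear; the schedule has no overlaps.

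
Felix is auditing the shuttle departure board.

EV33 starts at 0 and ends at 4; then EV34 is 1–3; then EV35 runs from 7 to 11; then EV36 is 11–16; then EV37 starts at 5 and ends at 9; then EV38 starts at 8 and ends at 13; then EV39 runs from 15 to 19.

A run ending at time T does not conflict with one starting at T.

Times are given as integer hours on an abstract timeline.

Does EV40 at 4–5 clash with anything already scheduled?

EV33: ends 4 at or before EV40 starts 4 → clear.
EV34: ends 3 at or before EV40 starts 4 → clear.
EV37: starts 5 at or after EV40 ends 5 → clear.
EV35: starts 7 at or after EV40 ends 5 → clear.
EV38: starts 8 at or after EV40 ends 5 → clear.
EV36: starts 11 at or after EV40 ends 5 → clear.
EV39: starts 15 at or after EV40 ends 5 → clear.

No — it doesn't clash with anything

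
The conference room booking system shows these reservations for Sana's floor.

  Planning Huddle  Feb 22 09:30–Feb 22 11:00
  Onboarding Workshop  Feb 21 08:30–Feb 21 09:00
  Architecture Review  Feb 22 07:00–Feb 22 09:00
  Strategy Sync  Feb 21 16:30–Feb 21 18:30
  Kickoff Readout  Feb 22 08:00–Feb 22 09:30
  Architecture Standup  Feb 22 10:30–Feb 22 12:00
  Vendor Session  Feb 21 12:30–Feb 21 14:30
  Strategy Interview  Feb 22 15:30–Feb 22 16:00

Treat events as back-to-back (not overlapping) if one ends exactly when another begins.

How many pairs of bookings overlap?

2

Sorted by start: Onboarding Workshop, Vendor Session, Strategy Sync, Architecture Review, Kickoff Readout, Planning Huddle, Architecture Standup, Strategy Interview.
Vendor Session starts after Onboarding Workshop ends, so Onboarding Workshop has no further overlaps.
Strategy Sync starts after Vendor Session ends, so Vendor Session has no further overlaps.
Architecture Review starts after Strategy Sync ends, so Strategy Sync has no further overlaps.
Kickoff Readout starts before Architecture Review ends → Architecture Review and Kickoff Readout overlap.
Planning Huddle starts after Architecture Review ends, so Architecture Review has no further overlaps.
Planning Huddle starts exactly when Kickoff Readout ends (back-to-back, no overlap), so Kickoff Readout has no further overlaps.
Architecture Standup starts before Planning Huddle ends → Planning Huddle and Architecture Standup overlap.
Strategy Interview starts after Planning Huddle ends.
Strategy Interview starts after Architecture Standup ends.
Overlapping pairs: Architecture Review & Kickoff Readout, Architecture Standup & Planning Huddle — 2 in total.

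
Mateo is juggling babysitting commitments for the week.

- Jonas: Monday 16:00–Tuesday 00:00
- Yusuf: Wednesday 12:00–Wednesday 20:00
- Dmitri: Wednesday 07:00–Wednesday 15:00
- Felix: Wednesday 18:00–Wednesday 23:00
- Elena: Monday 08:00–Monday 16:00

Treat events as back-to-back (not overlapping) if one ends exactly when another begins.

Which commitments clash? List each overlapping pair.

Dmitri & Yusuf, Felix & Yusuf

Sorted by start: Elena, Jonas, Dmitri, Yusuf, Felix.
Jonas starts exactly when Elena ends (back-to-back, no overlap) — done with Elena.
Dmitri starts after Jonas ends — done with Jonas.
Yusuf starts before Dmitri ends → Dmitri and Yusuf overlap.
Felix starts after Dmitri ends.
Felix starts before Yusuf ends → Yusuf and Felix overlap.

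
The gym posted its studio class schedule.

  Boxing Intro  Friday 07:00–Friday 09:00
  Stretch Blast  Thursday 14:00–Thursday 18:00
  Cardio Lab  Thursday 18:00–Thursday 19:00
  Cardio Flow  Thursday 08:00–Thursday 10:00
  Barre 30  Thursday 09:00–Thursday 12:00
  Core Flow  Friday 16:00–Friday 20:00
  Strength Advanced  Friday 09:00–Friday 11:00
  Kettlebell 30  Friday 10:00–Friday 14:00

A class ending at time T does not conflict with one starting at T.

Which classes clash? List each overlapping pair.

Barre 30 & Cardio Flow, Kettlebell 30 & Strength Advanced

Check each pair: they overlap iff neither finishes before the other starts.
Sorted by start: Cardio Flow, Barre 30, Stretch Blast, Cardio Lab, Boxing Intro, Strength Advanced, Kettlebell 30, Core Flow.
Barre 30 starts before Cardio Flow ends → Cardio Flow and Barre 30 overlap.
Stretch Blast starts after Cardio Flow ends; Cardio Flow is clear from here.
Stretch Blast starts after Barre 30 ends; Barre 30 is clear from here.
Cardio Lab starts exactly when Stretch Blast ends (back-to-back, no overlap); Stretch Blast is clear from here.
Boxing Intro starts after Cardio Lab ends; Cardio Lab is clear from here.
Strength Advanced starts exactly when Boxing Intro ends (back-to-back, no overlap); Boxing Intro is clear from here.
Kettlebell 30 starts before Strength Advanced ends → Strength Advanced and Kettlebell 30 overlap.
Core Flow starts after Strength Advanced ends.
Core Flow starts after Kettlebell 30 ends.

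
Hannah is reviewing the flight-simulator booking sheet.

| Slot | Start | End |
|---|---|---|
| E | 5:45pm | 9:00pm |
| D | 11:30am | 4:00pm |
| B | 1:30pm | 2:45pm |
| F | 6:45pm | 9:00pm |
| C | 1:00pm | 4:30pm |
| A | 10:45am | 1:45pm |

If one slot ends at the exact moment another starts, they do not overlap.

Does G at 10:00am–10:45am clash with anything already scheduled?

A: starts 10:45am at or after G ends 10:45am → clear.
D: starts 11:30am at or after G ends 10:45am → clear.
C: starts 1:00pm at or after G ends 10:45am → clear.
B: starts 1:30pm at or after G ends 10:45am → clear.
E: starts 5:45pm at or after G ends 10:45am → clear.
F: starts 6:45pm at or after G ends 10:45am → clear.

No — it doesn't clash with anything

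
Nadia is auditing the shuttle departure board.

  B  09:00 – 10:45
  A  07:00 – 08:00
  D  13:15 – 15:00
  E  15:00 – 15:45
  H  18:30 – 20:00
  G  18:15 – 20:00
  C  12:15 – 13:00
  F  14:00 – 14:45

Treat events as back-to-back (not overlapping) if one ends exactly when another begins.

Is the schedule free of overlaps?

No

Sorted by start: A, B, C, D, F, E, G, H.
B starts after A ends — done with A.
C starts after B ends — done with B.
D starts after C ends — done with C.
F starts before D ends → D and F overlap.
That's a conflict, so the schedule is not conflict-free.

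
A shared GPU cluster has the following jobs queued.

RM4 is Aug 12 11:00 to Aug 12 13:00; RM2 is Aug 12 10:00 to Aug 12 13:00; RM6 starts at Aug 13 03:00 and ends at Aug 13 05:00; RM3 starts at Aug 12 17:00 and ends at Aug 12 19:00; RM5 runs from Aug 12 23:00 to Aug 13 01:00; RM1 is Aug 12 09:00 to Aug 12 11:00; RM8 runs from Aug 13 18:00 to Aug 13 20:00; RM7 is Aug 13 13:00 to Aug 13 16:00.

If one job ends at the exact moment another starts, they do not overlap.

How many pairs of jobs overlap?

2

Check each pair: they overlap iff neither finishes before the other starts.
Sorted by start: RM1, RM2, RM4, RM3, RM5, RM6, RM7, RM8.
RM2 starts before RM1 ends → RM1 and RM2 overlap.
RM4 starts exactly when RM1 ends (back-to-back, no overlap) — done with RM1.
RM4 starts before RM2 ends → RM2 and RM4 overlap.
RM3 starts after RM2 ends — done with RM2.
RM3 starts after RM4 ends — done with RM4.
RM5 starts after RM3 ends — done with RM3.
RM6 starts after RM5 ends — done with RM5.
RM7 starts after RM6 ends — done with RM6.
RM8 starts after RM7 ends.
Overlapping pairs: RM1 & RM2, RM2 & RM4 — 2 in total.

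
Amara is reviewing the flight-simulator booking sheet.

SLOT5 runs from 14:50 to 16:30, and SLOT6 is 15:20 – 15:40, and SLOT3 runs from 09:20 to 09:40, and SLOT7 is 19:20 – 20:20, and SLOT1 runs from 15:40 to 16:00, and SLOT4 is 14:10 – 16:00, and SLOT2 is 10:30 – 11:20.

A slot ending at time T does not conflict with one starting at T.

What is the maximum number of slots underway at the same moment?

3

Walk through starts and ends in time order (an end at T is processed before a start at T):
09:20 start SLOT3 → 1
09:40 end SLOT3 → 0
10:30 start SLOT2 → 1
11:20 end SLOT2 → 0
14:10 start SLOT4 → 1
14:50 start SLOT5 → 2
15:20 start SLOT6 → 3
15:40 end SLOT6 → 2
15:40 start SLOT1 → 3
16:00 end SLOT1 → 2
16:00 end SLOT4 → 1
16:30 end SLOT5 → 0
19:20 start SLOT7 → 1
20:20 end SLOT7 → 0
Peak is 3, at 15:20 (SLOT4, SLOT5, SLOT6).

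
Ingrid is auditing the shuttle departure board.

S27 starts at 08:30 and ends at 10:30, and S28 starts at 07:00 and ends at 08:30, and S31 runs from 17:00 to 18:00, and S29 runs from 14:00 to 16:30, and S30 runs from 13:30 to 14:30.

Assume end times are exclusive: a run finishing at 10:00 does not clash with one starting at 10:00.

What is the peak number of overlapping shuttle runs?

Sort all start/end points and keep a running count:
07:00 start S28 → 1
08:30 end S28 → 0
08:30 start S27 → 1
10:30 end S27 → 0
13:30 start S30 → 1
14:00 start S29 → 2
14:30 end S30 → 1
16:30 end S29 → 0
17:00 start S31 → 1
18:00 end S31 → 0
Peak is 2, at 14:00 (S29, S30).

2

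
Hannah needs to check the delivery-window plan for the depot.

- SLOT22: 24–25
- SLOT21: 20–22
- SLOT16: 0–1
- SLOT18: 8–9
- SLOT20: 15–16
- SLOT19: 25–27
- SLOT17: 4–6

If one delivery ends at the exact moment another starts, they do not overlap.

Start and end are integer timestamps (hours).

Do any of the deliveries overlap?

No

Two intervals overlap when each starts before the other ends.
Sorted by start: SLOT16, SLOT17, SLOT18, SLOT20, SLOT21, SLOT22, SLOT19.
SLOT17 starts after SLOT16 ends, so SLOT16 has no further overlaps.
SLOT18 starts after SLOT17 ends, so SLOT17 has no further overlaps.
SLOT20 starts after SLOT18 ends, so SLOT18 has no further overlaps.
SLOT21 starts after SLOT20 ends, so SLOT20 has no further overlaps.
SLOT22 starts after SLOT21 ends, so SLOT21 has no further overlaps.
SLOT19 starts exactly when SLOT22 ends (back-to-back, no overlap).
Every pair is clear; the schedule has no overlaps.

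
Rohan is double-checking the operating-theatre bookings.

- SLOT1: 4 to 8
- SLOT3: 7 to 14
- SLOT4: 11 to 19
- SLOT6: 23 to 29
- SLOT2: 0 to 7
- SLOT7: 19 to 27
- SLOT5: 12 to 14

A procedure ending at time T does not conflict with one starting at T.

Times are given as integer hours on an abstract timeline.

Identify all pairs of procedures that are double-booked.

Sorted by start: SLOT2, SLOT1, SLOT3, SLOT4, SLOT5, SLOT7, SLOT6.
SLOT1 starts before SLOT2 ends → SLOT2 and SLOT1 overlap.
SLOT3 starts exactly when SLOT2 ends (back-to-back, no overlap) — done with SLOT2.
SLOT3 starts before SLOT1 ends → SLOT1 and SLOT3 overlap.
SLOT4 starts after SLOT1 ends — done with SLOT1.
SLOT4 starts before SLOT3 ends → SLOT3 and SLOT4 overlap.
SLOT5 starts before SLOT3 ends → SLOT3 and SLOT5 overlap.
SLOT7 starts after SLOT3 ends — done with SLOT3.
SLOT5 starts before SLOT4 ends → SLOT4 and SLOT5 overlap.
SLOT7 starts exactly when SLOT4 ends (back-to-back, no overlap) — done with SLOT4.
SLOT7 starts after SLOT5 ends — done with SLOT5.
SLOT6 starts before SLOT7 ends → SLOT7 and SLOT6 overlap.

SLOT1 & SLOT2, SLOT1 & SLOT3, SLOT3 & SLOT4, SLOT3 & SLOT5, SLOT4 & SLOT5, SLOT6 & SLOT7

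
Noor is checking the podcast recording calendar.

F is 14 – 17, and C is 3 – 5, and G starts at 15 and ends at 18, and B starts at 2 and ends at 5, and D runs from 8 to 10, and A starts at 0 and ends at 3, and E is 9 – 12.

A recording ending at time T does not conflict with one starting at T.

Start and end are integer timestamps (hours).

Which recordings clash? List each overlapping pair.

A & B, B & C, D & E, F & G

Check each pair: they overlap iff neither finishes before the other starts.
Sorted by start: A, B, C, D, E, F, G.
B starts before A ends → A and B overlap.
C starts exactly when A ends (back-to-back, no overlap), so nothing later overlaps A either.
C starts before B ends → B and C overlap.
D starts after B ends, so nothing later overlaps B either.
D starts after C ends, so nothing later overlaps C either.
E starts before D ends → D and E overlap.
F starts after D ends, so nothing later overlaps D either.
F starts after E ends, so nothing later overlaps E either.
G starts before F ends → F and G overlap.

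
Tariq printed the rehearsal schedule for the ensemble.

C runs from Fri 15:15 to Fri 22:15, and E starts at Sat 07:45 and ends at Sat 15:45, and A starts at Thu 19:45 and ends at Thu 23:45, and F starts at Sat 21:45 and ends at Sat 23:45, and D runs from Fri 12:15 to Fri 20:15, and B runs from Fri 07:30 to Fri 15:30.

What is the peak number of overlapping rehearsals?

Sort all start/end points and keep a running count:
Thu 19:45 start A → 1
Thu 23:45 end A → 0
Fri 07:30 start B → 1
Fri 12:15 start D → 2
Fri 15:15 start C → 3
Fri 15:30 end B → 2
Fri 20:15 end D → 1
Fri 22:15 end C → 0
Sat 07:45 start E → 1
Sat 15:45 end E → 0
Sat 21:45 start F → 1
Sat 23:45 end F → 0
Peak is 3, at Fri 15:15 (B, C, D).

3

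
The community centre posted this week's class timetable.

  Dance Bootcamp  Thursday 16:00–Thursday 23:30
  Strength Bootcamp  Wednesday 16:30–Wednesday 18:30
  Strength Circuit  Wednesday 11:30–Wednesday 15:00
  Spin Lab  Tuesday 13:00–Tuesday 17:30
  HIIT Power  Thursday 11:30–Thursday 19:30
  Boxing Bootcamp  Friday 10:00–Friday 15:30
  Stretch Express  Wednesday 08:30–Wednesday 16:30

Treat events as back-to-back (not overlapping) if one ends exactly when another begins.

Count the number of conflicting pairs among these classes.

Two intervals overlap when each starts before the other ends.
Sorted by start: Spin Lab, Stretch Express, Strength Circuit, Strength Bootcamp, HIIT Power, Dance Bootcamp, Boxing Bootcamp.
Stretch Express starts after Spin Lab ends; Spin Lab is clear from here.
Strength Circuit starts before Stretch Express ends → Stretch Express and Strength Circuit overlap.
Strength Bootcamp starts exactly when Stretch Express ends (back-to-back, no overlap); Stretch Express is clear from here.
Strength Bootcamp starts after Strength Circuit ends; Strength Circuit is clear from here.
HIIT Power starts after Strength Bootcamp ends; Strength Bootcamp is clear from here.
Dance Bootcamp starts before HIIT Power ends → HIIT Power and Dance Bootcamp overlap.
Boxing Bootcamp starts after HIIT Power ends.
Boxing Bootcamp starts after Dance Bootcamp ends.
Overlapping pairs: Dance Bootcamp & HIIT Power, Strength Circuit & Stretch Express — 2 in total.

2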